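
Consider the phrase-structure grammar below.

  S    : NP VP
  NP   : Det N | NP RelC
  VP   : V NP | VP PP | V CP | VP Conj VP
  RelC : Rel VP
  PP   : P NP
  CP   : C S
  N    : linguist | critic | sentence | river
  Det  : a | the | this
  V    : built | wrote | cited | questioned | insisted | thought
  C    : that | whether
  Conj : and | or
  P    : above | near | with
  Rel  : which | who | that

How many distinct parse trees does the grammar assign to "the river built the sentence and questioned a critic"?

[S [NP [Det the] [N river]] [VP [VP [V built] [NP [Det the] [N sentence]]] [Conj and] [VP [V questioned] [NP [Det a] [N critic]]]]]
No rule offers an alternative attachment or grouping for any span, so this is the only derivation.

1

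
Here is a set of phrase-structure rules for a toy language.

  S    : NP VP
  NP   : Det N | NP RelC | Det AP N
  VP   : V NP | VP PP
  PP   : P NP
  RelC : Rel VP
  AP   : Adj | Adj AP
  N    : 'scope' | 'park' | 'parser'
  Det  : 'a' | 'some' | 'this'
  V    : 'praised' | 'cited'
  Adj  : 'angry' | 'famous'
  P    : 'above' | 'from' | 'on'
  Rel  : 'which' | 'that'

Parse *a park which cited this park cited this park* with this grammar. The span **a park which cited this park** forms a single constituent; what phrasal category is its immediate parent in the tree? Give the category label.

S

[S [NP [NP [Det a] [N park]] [RelC [Rel which] [VP [V cited] [NP [Det this] [N park]]]]] [VP [V cited] [NP [Det this] [N park]]]]
The span 'a park which cited this park' is the NP node built by NP → NP RelC.
Its mother is the S built by S → NP VP.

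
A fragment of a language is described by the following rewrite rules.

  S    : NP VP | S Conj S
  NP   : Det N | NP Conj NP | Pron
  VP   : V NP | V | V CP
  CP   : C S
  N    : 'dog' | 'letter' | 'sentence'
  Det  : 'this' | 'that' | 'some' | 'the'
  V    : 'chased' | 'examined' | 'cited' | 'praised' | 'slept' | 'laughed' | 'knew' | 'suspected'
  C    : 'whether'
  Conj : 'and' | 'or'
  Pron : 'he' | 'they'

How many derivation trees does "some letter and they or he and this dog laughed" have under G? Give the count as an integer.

Two of the 5 distinct bracketings:
[S [NP [NP [Det some] [N letter]] [Conj and] [NP [NP [Pron they]] [Conj or] [NP [NP [Pron he]] [Conj and] [NP [Det this] [N dog]]]]] [VP [V laughed]]]
[S [NP [NP [Det some] [N letter]] [Conj and] [NP [NP [NP [Pron they]] [Conj or] [NP [Pron he]]] [Conj and] [NP [Det this] [N dog]]]] [VP [V laughed]]]
The trees differ in how a recursive rule is bracketed over the same span.

5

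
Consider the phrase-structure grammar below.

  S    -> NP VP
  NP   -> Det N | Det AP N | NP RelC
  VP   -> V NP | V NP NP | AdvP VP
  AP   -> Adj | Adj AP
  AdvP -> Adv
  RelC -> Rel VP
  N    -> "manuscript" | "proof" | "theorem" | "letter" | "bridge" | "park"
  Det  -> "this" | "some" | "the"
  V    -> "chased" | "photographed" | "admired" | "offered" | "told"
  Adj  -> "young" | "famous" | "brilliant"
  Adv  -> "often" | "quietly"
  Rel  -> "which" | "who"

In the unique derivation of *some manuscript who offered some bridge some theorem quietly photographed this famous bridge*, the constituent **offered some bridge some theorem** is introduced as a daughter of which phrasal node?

RelC

S
  NP
    NP
      Det: some
      N: manuscript
    RelC
      Rel: who
      VP
        V: offered
        NP
          Det: some
          N: bridge
        NP
          Det: some
          N: theorem
  VP
    AdvP
      Adv: quietly
    VP
      V: photographed
      NP
        Det: this
        AP
          Adj: famous
        N: bridge
The span 'offered some bridge some theorem' is the VP node built by VP → V NP NP.
Its mother is the RelC built by RelC → Rel VP.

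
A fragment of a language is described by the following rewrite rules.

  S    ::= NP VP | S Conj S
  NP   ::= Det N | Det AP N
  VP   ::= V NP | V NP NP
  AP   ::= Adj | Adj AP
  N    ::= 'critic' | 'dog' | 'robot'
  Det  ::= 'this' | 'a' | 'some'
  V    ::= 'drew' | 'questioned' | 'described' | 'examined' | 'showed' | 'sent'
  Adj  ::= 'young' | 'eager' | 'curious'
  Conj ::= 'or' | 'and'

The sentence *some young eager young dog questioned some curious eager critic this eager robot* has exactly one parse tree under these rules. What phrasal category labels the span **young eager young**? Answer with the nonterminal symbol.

AP

S
  NP
    Det: some
    AP
      Adj: young
      AP
        Adj: eager
        AP
          Adj: young
    N: dog
  VP
    V: questioned
    NP
      Det: some
      AP
        Adj: curious
        AP
          Adj: eager
      N: critic
    NP
      Det: this
      AP
        Adj: eager
      N: robot
The span 'young eager young' is the AP node built by AP → Adj AP.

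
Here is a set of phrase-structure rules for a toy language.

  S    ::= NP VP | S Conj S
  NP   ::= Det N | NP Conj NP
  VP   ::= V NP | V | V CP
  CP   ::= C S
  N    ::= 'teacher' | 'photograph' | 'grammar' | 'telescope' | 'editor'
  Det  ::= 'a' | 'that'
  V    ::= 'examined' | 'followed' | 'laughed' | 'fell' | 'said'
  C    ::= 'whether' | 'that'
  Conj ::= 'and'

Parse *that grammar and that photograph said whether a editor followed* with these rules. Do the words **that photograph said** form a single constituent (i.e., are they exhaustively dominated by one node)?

No

[S [NP [NP [Det that] [N grammar]] [Conj and] [NP [Det that] [N photograph]]] [VP [V said] [CP [C whether] [S [NP [Det a] [N editor]] [VP [V followed]]]]]]
The smallest constituent containing 'that photograph said' is the S spanning 'that grammar and that photograph said whether a editor followed'; no single node in the tree dominates exactly the given words.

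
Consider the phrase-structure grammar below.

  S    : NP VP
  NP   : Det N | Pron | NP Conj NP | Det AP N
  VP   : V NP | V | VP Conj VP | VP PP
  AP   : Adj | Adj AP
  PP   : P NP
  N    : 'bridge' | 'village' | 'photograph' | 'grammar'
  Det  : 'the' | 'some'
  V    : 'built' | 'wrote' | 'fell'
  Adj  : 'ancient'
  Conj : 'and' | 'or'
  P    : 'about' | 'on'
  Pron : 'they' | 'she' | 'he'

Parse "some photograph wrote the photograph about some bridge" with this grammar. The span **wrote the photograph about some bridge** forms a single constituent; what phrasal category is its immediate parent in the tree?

[S [NP [Det some] [N photograph]] [VP [VP [V wrote] [NP [Det the] [N photograph]]] [PP [P about] [NP [Det some] [N bridge]]]]]
The span 'wrote the photograph about some bridge' is the VP node built by VP → VP PP.
Its mother is the S built by S → NP VP.

S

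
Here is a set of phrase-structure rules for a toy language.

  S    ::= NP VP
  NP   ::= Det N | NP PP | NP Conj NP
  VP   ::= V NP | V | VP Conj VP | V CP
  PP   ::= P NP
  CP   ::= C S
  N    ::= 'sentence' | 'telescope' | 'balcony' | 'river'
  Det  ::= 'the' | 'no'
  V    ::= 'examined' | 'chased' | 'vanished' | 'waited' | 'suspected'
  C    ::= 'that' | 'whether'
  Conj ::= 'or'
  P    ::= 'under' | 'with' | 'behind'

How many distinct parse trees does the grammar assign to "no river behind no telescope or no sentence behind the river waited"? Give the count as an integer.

5

Two of the 5 distinct bracketings:
[S [NP [NP [Det no] [N river]] [PP [P behind] [NP [NP [NP [Det no] [N telescope]] [Conj or] [NP [Det no] [N sentence]]] [PP [P behind] [NP [Det the] [N river]]]]]] [VP [V waited]]]
[S [NP [NP [Det no] [N river]] [PP [P behind] [NP [NP [Det no] [N telescope]] [Conj or] [NP [NP [Det no] [N sentence]] [PP [P behind] [NP [Det the] [N river]]]]]]] [VP [V waited]]]
The trees differ in how a recursive rule is bracketed over the same span.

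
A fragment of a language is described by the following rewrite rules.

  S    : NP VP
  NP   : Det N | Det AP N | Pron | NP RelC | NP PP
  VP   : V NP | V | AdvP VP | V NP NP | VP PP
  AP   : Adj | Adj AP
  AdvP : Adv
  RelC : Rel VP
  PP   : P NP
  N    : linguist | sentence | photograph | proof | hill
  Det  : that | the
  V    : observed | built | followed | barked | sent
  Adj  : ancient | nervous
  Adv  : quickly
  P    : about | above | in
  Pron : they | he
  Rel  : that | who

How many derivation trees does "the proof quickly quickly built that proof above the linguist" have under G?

4

Two of the 4 distinct bracketings:
[S [NP [Det the] [N proof]] [VP [AdvP [Adv quickly]] [VP [AdvP [Adv quickly]] [VP [V built] [NP [NP [Det that] [N proof]] [PP [P above] [NP [Det the] [N linguist]]]]]]]]
[S [NP [Det the] [N proof]] [VP [AdvP [Adv quickly]] [VP [AdvP [Adv quickly]] [VP [VP [V built] [NP [Det that] [N proof]]] [PP [P above] [NP [Det the] [N linguist]]]]]]]
The difference turns on whether NP → NP PP is used at the relevant span, versus an alternative expansion of NP.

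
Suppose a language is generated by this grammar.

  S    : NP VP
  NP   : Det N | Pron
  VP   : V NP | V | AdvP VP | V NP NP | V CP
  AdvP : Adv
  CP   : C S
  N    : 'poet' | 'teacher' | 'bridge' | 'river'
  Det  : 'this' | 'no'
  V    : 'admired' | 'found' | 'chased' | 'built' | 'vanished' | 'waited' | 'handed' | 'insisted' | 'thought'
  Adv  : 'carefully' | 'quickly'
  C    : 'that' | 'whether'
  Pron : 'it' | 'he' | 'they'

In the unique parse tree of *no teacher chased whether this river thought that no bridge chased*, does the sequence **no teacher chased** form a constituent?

No

[S [NP [Det no] [N teacher]] [VP [V chased] [CP [C whether] [S [NP [Det this] [N river]] [VP [V thought] [CP [C that] [S [NP [Det no] [N bridge]] [VP [V chased]]]]]]]]]
The smallest constituent containing 'no teacher chased' is the S spanning 'no teacher chased whether this river thought that no bridge chased'; no single node in the tree dominates exactly the given words.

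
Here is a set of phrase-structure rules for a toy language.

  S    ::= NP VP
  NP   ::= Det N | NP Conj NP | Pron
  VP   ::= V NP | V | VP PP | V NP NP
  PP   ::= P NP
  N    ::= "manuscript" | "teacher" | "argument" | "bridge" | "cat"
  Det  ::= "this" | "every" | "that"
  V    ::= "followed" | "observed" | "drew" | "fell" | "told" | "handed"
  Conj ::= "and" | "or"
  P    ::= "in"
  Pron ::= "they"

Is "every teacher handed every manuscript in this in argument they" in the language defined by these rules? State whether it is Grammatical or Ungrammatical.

Ungrammatical

A Det word can never sit immediately before a P word in any string this grammar generates, so the substring 'this in' rules out a derivation.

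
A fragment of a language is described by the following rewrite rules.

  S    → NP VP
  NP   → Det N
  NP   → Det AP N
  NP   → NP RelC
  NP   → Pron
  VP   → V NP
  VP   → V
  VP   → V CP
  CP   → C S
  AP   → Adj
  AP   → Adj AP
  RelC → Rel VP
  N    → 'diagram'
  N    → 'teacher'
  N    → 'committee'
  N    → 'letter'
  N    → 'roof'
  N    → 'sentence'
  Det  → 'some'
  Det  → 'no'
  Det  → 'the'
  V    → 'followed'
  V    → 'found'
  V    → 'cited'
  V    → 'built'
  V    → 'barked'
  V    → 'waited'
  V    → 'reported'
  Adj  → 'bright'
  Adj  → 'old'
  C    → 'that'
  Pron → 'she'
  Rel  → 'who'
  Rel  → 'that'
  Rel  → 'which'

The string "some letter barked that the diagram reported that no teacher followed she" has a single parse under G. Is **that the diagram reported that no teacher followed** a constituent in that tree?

No

[S [NP [Det some] [N letter]] [VP [V barked] [CP [C that] [S [NP [Det the] [N diagram]] [VP [V reported] [CP [C that] [S [NP [Det no] [N teacher]] [VP [V followed] [NP [Pron she]]]]]]]]]]
The smallest constituent containing 'that the diagram reported that no teacher followed' is the CP spanning 'that the diagram reported that no teacher followed she'; no single node in the tree dominates exactly the given words.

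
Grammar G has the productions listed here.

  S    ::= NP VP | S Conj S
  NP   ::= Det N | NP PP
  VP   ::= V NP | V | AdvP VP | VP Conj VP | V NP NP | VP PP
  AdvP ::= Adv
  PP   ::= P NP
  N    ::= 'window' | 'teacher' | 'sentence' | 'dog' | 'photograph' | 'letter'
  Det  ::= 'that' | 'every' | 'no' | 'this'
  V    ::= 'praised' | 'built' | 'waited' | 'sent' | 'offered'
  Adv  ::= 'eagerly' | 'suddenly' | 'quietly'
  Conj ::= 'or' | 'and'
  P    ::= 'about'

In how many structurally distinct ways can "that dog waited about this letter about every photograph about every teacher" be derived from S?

Two of the 5 distinct bracketings:
[S [NP [Det that] [N dog]] [VP [VP [V waited]] [PP [P about] [NP [NP [Det this] [N letter]] [PP [P about] [NP [NP [Det every] [N photograph]] [PP [P about] [NP [Det every] [N teacher]]]]]]]]]
[S [NP [Det that] [N dog]] [VP [VP [V waited]] [PP [P about] [NP [NP [NP [Det this] [N letter]] [PP [P about] [NP [Det every] [N photograph]]]] [PP [P about] [NP [Det every] [N teacher]]]]]]]
The trees differ in how a recursive rule is bracketed over the same span.

5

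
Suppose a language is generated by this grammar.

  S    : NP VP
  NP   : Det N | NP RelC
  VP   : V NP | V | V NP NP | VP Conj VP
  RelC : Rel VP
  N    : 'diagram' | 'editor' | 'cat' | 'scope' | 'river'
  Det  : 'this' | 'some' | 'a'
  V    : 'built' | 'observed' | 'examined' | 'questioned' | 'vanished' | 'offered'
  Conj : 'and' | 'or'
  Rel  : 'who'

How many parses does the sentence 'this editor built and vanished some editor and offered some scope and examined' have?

Two of the 5 distinct bracketings:
[S [NP [Det this] [N editor]] [VP [VP [V built]] [Conj and] [VP [VP [V vanished] [NP [Det some] [N editor]]] [Conj and] [VP [VP [V offered] [NP [Det some] [N scope]]] [Conj and] [VP [V examined]]]]]]
[S [NP [Det this] [N editor]] [VP [VP [V built]] [Conj and] [VP [VP [VP [V vanished] [NP [Det some] [N editor]]] [Conj and] [VP [V offered] [NP [Det some] [N scope]]]] [Conj and] [VP [V examined]]]]]
The trees differ in how a recursive rule is bracketed over the same span.

5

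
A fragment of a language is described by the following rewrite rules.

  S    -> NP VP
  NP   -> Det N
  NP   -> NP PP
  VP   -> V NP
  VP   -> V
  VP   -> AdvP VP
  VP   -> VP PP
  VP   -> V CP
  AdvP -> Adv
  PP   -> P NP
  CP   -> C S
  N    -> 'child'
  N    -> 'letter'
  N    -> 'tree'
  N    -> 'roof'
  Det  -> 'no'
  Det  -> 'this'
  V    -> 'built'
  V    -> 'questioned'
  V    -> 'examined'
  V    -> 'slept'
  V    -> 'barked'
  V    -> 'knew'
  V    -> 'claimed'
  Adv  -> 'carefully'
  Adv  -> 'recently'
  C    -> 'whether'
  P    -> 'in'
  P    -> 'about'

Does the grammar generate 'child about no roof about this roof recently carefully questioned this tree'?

Ungrammatical

For S → NP VP, no prefix of the string parses as an NP.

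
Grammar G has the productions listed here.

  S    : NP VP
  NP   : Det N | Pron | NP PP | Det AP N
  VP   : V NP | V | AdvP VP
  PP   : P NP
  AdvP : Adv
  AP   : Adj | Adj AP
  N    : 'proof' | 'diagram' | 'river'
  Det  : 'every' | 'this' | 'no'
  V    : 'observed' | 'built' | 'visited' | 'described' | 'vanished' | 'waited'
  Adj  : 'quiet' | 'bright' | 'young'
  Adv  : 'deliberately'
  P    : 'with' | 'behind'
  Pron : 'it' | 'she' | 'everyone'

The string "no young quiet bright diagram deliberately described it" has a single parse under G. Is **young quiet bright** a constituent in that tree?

Yes

[S [NP [Det no] [AP [Adj young] [AP [Adj quiet] [AP [Adj bright]]]] [N diagram]] [VP [AdvP [Adv deliberately]] [VP [V described] [NP [Pron it]]]]]
The words 'young quiet bright' are exhaustively dominated by a single AP node (built by AP → Adj AP), so they form a constituent.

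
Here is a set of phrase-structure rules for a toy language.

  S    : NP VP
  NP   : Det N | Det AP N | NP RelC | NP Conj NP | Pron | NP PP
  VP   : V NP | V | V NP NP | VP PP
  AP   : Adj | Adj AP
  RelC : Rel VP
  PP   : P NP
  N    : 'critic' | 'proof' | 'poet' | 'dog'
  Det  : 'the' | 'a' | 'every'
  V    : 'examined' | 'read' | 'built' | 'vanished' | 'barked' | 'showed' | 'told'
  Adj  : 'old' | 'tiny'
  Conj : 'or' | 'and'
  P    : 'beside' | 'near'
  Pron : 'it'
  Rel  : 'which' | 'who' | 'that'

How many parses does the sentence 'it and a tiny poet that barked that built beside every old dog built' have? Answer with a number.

7

Two of the 7 distinct bracketings:
[S [NP [NP [NP [NP [Pron it]] [Conj and] [NP [Det a] [AP [Adj tiny]] [N poet]]] [RelC [Rel that] [VP [V barked]]]] [RelC [Rel that] [VP [VP [V built]] [PP [P beside] [NP [Det every] [AP [Adj old]] [N dog]]]]]] [VP [V built]]]
[S [NP [NP [NP [Pron it]] [Conj and] [NP [NP [Det a] [AP [Adj tiny]] [N poet]] [RelC [Rel that] [VP [V barked]]]]] [RelC [Rel that] [VP [VP [V built]] [PP [P beside] [NP [Det every] [AP [Adj old]] [N dog]]]]]] [VP [V built]]]
The trees differ in how a recursive rule is bracketed over the same span.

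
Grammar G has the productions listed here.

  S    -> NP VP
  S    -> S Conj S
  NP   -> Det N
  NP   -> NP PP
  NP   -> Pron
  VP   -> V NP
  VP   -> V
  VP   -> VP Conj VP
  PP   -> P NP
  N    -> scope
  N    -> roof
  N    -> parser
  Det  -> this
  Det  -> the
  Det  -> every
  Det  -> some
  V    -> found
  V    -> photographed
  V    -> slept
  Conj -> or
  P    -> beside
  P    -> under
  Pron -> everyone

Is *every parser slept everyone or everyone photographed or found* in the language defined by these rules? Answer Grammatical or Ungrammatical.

Grammatical

S
  S
    NP
      Det: every
      N: parser
    VP
      V: slept
      NP
        Pron: everyone
  Conj: or
  S
    NP
      Pron: everyone
    VP
      VP
        V: photographed
      Conj: or
      VP
        V: found
The bracketing above is licensed at every node by one of the given productions, with S at the root.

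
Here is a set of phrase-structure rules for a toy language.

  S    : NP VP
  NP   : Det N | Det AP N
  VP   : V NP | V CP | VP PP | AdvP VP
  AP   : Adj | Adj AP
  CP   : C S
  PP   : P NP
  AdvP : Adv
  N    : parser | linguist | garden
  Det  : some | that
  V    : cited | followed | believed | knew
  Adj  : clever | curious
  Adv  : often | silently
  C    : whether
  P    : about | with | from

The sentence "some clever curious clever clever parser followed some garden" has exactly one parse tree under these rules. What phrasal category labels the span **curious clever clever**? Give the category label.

S
  NP
    Det: some
    AP
      Adj: clever
      AP
        Adj: curious
        AP
          Adj: clever
          AP
            Adj: clever
    N: parser
  VP
    V: followed
    NP
      Det: some
      N: garden
The span 'curious clever clever' is the AP node built by AP → Adj AP.

AP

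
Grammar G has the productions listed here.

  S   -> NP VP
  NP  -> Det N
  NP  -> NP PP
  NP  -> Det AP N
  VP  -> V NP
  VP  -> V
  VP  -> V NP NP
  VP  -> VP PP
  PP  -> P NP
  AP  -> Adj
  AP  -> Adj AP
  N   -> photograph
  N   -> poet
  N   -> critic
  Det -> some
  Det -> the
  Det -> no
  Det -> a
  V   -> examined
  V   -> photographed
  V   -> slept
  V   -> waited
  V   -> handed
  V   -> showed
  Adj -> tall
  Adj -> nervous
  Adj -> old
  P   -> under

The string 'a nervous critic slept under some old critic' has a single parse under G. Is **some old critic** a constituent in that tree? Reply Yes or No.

[S [NP [Det a] [AP [Adj nervous]] [N critic]] [VP [VP [V slept]] [PP [P under] [NP [Det some] [AP [Adj old]] [N critic]]]]]
The words 'some old critic' are exhaustively dominated by a single NP node (built by NP → Det AP N), so they form a constituent.

Yes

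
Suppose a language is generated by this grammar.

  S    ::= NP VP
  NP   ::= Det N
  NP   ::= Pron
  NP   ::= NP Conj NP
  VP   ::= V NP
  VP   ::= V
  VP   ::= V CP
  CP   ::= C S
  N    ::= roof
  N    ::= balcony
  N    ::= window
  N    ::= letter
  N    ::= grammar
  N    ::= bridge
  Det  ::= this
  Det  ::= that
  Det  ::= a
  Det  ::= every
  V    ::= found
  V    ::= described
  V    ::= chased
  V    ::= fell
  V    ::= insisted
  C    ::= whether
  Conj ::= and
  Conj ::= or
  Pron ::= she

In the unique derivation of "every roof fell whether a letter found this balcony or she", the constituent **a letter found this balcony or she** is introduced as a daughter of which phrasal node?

[S [NP [Det every] [N roof]] [VP [V fell] [CP [C whether] [S [NP [Det a] [N letter]] [VP [V found] [NP [NP [Det this] [N balcony]] [Conj or] [NP [Pron she]]]]]]]]
The span 'a letter found this balcony or she' is the S node built by S → NP VP.
Its mother is the CP built by CP → C S.

CP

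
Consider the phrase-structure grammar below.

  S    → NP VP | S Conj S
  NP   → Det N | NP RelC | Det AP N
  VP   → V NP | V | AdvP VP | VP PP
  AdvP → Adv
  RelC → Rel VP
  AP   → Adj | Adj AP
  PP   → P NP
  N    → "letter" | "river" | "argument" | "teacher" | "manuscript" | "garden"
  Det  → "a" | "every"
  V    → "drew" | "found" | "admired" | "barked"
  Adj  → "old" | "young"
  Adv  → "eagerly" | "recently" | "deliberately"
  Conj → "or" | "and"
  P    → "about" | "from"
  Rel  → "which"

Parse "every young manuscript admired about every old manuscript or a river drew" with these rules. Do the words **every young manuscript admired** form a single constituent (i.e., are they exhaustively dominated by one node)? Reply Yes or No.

[S [S [NP [Det every] [AP [Adj young]] [N manuscript]] [VP [VP [V admired]] [PP [P about] [NP [Det every] [AP [Adj old]] [N manuscript]]]]] [Conj or] [S [NP [Det a] [N river]] [VP [V drew]]]]
The smallest constituent containing 'every young manuscript admired' is the S spanning 'every young manuscript admired about every old manuscript'; no single node in the tree dominates exactly the given words.

No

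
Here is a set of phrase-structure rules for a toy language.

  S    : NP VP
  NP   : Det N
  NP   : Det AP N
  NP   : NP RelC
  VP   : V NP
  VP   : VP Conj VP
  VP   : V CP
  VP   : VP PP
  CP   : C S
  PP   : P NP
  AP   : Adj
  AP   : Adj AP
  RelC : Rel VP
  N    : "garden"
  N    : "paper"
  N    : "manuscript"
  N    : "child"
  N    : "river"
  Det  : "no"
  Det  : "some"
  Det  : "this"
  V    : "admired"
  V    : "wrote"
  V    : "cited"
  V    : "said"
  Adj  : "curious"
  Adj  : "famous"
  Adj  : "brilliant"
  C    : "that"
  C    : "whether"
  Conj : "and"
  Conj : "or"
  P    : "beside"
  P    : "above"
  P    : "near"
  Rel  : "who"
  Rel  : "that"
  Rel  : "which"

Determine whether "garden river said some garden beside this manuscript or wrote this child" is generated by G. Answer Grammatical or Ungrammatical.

An N word can never sit immediately before an N word in any string this grammar generates, so the substring 'garden river' rules out a derivation.

Ungrammatical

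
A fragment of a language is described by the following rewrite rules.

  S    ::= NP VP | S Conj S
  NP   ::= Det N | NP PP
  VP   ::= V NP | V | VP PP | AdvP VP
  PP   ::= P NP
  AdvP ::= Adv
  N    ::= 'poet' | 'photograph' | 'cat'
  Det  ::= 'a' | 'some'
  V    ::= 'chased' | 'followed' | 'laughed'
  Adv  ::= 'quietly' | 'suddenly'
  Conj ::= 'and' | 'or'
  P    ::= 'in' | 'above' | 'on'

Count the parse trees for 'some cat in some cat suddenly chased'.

[S [NP [NP [Det some] [N cat]] [PP [P in] [NP [Det some] [N cat]]]] [VP [AdvP [Adv suddenly]] [VP [V chased]]]]
No rule offers an alternative attachment or grouping for any span, so this is the only derivation.

1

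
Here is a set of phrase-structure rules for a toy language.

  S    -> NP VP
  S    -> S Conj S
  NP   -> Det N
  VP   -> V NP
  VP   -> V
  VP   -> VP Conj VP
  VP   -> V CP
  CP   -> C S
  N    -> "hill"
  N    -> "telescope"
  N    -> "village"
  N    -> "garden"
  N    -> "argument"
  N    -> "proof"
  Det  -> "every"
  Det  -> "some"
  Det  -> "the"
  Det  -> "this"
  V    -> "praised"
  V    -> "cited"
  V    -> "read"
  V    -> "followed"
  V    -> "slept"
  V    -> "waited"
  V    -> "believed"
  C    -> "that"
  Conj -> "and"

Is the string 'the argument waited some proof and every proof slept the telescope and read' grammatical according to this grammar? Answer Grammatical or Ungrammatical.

S
  S
    NP
      Det: the
      N: argument
    VP
      V: waited
      NP
        Det: some
        N: proof
  Conj: and
  S
    NP
      Det: every
      N: proof
    VP
      VP
        V: slept
        NP
          Det: the
          N: telescope
      Conj: and
      VP
        V: read
Each bracket corresponds to one application of a listed rule, so the string is derivable from S.

Grammatical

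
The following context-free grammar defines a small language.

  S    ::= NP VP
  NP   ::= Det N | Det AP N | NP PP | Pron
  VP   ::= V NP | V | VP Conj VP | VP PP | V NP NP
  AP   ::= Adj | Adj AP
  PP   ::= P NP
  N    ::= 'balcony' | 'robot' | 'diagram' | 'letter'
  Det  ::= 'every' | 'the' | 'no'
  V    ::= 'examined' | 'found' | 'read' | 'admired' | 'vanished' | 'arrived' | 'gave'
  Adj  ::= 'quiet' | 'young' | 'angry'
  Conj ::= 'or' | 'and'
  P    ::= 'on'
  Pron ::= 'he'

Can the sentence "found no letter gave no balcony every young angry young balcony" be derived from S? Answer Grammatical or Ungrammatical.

Ungrammatical

For S → NP VP, no prefix of the string parses as an NP.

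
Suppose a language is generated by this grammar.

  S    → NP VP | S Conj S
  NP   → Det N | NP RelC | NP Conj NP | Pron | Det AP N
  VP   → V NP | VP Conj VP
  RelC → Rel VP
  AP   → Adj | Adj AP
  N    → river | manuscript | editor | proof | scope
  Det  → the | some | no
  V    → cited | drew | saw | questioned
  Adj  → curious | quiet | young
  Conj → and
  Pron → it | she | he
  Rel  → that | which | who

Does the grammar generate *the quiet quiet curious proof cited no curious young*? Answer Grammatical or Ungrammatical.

For S → NP VP, the only prefix that parses as NP is 'the quiet quiet curious proof', but the remainder 'cited no curious young' is not a VP under these rules. The alternative S rule S → S Conj S likewise has no satisfying split.

Ungrammatical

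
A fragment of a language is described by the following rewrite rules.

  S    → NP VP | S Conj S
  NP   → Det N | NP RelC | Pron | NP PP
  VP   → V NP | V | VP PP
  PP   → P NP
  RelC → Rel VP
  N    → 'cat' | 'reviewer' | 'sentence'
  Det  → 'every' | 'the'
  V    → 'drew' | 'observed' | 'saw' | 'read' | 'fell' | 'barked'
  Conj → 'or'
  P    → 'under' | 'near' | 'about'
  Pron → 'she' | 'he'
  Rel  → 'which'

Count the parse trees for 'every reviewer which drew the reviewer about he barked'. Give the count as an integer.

Two of the 3 distinct bracketings:
[S [NP [NP [Det every] [N reviewer]] [RelC [Rel which] [VP [V drew] [NP [NP [Det the] [N reviewer]] [PP [P about] [NP [Pron he]]]]]]] [VP [V barked]]]
[S [NP [NP [Det every] [N reviewer]] [RelC [Rel which] [VP [VP [V drew] [NP [Det the] [N reviewer]]] [PP [P about] [NP [Pron he]]]]]] [VP [V barked]]]
The difference turns on whether NP → NP PP is used at the relevant span, versus an alternative expansion of NP.

3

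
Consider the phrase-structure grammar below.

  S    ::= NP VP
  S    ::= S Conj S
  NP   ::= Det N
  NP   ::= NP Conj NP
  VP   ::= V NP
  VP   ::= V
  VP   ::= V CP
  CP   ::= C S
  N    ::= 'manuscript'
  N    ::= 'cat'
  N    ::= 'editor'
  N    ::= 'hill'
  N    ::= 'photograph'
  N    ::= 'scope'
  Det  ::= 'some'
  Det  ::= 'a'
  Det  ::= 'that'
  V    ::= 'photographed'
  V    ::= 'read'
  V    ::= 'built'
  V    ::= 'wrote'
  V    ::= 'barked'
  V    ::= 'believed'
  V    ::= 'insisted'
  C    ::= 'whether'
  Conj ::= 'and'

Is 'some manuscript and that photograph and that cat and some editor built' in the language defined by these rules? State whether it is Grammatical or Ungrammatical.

Grammatical

S
  NP
    NP
      Det: some
      N: manuscript
    Conj: and
    NP
      NP
        Det: that
        N: photograph
      Conj: and
      NP
        NP
          Det: that
          N: cat
        Conj: and
        NP
          Det: some
          N: editor
  VP
    V: built
Every word is introduced by a lexical rule and the phrasal rules combine the resulting categories into a single S.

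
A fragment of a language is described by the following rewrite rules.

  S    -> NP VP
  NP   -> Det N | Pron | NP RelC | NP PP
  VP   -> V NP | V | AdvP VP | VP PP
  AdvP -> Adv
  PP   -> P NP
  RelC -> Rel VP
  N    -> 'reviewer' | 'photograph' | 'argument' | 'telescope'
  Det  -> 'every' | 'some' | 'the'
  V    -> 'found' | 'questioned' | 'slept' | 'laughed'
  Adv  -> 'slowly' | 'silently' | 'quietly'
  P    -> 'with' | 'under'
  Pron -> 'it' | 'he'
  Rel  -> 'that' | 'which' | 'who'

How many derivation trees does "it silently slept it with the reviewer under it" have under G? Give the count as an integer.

9

Two of the 9 distinct bracketings:
[S [NP [Pron it]] [VP [AdvP [Adv silently]] [VP [V slept] [NP [NP [Pron it]] [PP [P with] [NP [NP [Det the] [N reviewer]] [PP [P under] [NP [Pron it]]]]]]]]]
[S [NP [Pron it]] [VP [AdvP [Adv silently]] [VP [V slept] [NP [NP [NP [Pron it]] [PP [P with] [NP [Det the] [N reviewer]]]] [PP [P under] [NP [Pron it]]]]]]]
The trees differ in how a recursive rule is bracketed over the same span.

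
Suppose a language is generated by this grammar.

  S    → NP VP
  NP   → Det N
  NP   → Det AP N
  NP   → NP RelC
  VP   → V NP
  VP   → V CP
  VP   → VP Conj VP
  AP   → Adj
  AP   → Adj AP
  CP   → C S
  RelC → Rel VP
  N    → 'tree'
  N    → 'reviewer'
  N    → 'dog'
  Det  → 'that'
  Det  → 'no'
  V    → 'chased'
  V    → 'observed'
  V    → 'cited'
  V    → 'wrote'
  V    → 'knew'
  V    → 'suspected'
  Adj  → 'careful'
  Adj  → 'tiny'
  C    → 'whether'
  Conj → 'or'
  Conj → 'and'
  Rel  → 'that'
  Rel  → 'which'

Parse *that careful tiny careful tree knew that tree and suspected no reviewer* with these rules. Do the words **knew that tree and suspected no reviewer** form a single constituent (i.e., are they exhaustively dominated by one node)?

Yes

[S [NP [Det that] [AP [Adj careful] [AP [Adj tiny] [AP [Adj careful]]]] [N tree]] [VP [VP [V knew] [NP [Det that] [N tree]]] [Conj and] [VP [V suspected] [NP [Det no] [N reviewer]]]]]
The words 'knew that tree and suspected no reviewer' are exhaustively dominated by a single VP node (built by VP → VP Conj VP), so they form a constituent.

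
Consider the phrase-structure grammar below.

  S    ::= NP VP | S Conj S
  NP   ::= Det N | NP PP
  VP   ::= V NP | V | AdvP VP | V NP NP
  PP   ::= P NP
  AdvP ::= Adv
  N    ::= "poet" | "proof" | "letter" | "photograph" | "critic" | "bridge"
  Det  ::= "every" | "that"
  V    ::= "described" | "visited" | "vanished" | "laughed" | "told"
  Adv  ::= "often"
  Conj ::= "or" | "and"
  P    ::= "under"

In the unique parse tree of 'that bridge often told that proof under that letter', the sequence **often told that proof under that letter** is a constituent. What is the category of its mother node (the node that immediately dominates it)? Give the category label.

S

S
  NP
    Det: that
    N: bridge
  VP
    AdvP
      Adv: often
    VP
      V: told
      NP
        NP
          Det: that
          N: proof
        PP
          P: under
          NP
            Det: that
            N: letter
The span 'often told that proof under that letter' is the VP node built by VP → AdvP VP.
Its mother is the S built by S → NP VP.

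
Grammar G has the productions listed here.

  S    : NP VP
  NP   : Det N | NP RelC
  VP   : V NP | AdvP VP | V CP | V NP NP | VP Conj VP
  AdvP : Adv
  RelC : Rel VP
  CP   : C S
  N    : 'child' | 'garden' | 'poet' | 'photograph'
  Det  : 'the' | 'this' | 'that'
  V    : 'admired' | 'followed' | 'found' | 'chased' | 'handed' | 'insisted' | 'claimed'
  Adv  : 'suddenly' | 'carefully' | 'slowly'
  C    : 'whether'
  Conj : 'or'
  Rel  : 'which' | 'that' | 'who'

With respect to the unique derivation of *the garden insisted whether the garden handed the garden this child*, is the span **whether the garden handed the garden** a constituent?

[S [NP [Det the] [N garden]] [VP [V insisted] [CP [C whether] [S [NP [Det the] [N garden]] [VP [V handed] [NP [Det the] [N garden]] [NP [Det this] [N child]]]]]]]
The smallest constituent containing 'whether the garden handed the garden' is the CP spanning 'whether the garden handed the garden this child'; no single node in the tree dominates exactly the given words.

No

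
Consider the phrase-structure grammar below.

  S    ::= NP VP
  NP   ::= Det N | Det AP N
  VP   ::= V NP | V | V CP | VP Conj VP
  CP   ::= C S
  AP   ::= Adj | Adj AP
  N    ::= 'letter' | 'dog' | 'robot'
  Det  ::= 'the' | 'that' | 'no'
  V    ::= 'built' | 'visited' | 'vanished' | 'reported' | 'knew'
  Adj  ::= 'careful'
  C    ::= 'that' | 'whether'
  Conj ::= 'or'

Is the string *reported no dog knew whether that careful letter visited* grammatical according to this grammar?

Ungrammatical

For S → NP VP, no prefix of the string parses as an NP.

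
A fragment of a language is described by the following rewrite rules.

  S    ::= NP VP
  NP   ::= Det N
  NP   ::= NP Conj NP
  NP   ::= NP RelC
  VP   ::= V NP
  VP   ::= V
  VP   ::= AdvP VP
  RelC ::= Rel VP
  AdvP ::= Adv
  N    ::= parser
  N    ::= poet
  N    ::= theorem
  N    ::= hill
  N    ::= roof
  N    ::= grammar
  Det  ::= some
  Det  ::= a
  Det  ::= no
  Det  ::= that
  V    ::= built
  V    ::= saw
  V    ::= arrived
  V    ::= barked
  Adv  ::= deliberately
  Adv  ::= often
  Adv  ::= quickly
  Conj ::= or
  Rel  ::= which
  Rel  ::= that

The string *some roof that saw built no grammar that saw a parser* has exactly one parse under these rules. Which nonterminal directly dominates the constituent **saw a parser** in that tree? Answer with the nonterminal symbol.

RelC

[S [NP [NP [Det some] [N roof]] [RelC [Rel that] [VP [V saw]]]] [VP [V built] [NP [NP [Det no] [N grammar]] [RelC [Rel that] [VP [V saw] [NP [Det a] [N parser]]]]]]]
The span 'saw a parser' is the VP node built by VP → V NP.
Its mother is the RelC built by RelC → Rel VP.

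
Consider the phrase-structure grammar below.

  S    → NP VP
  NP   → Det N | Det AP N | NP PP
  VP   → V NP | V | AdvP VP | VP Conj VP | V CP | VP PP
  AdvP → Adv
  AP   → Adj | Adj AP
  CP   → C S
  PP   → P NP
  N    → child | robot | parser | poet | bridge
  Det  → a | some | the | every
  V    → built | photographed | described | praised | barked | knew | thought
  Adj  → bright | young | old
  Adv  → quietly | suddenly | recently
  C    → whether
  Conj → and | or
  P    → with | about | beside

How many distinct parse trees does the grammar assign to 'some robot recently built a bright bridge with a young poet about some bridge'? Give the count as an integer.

9

Two of the 9 distinct bracketings:
[S [NP [Det some] [N robot]] [VP [AdvP [Adv recently]] [VP [V built] [NP [NP [Det a] [AP [Adj bright]] [N bridge]] [PP [P with] [NP [NP [Det a] [AP [Adj young]] [N poet]] [PP [P about] [NP [Det some] [N bridge]]]]]]]]]
[S [NP [Det some] [N robot]] [VP [AdvP [Adv recently]] [VP [V built] [NP [NP [NP [Det a] [AP [Adj bright]] [N bridge]] [PP [P with] [NP [Det a] [AP [Adj young]] [N poet]]]] [PP [P about] [NP [Det some] [N bridge]]]]]]]
The trees differ in how a recursive rule is bracketed over the same span.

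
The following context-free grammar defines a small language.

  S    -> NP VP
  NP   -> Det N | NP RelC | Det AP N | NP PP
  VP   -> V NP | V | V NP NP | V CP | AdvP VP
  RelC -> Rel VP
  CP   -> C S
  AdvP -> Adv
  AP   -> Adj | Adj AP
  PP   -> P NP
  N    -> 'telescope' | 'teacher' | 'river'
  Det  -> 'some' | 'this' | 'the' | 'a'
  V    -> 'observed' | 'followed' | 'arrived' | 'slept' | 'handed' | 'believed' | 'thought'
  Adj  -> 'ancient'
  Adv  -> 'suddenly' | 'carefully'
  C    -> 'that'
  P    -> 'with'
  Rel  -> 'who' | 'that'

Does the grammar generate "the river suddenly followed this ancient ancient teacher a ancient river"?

Grammatical

[S [NP [Det the] [N river]] [VP [AdvP [Adv suddenly]] [VP [V followed] [NP [Det this] [AP [Adj ancient] [AP [Adj ancient]]] [N teacher]] [NP [Det a] [AP [Adj ancient]] [N river]]]]]
The bracketing above is licensed at every node by one of the given productions, with S at the root.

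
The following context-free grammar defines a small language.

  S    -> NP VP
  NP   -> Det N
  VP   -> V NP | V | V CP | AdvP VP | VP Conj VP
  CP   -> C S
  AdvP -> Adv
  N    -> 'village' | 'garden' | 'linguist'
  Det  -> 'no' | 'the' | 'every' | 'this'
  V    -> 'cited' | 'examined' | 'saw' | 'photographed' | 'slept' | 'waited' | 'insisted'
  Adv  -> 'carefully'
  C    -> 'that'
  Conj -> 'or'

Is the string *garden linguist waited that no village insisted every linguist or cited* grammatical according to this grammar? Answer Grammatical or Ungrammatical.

Ungrammatical

An N word can never sit immediately before an N word in any string this grammar generates, so the substring 'garden linguist' rules out a derivation.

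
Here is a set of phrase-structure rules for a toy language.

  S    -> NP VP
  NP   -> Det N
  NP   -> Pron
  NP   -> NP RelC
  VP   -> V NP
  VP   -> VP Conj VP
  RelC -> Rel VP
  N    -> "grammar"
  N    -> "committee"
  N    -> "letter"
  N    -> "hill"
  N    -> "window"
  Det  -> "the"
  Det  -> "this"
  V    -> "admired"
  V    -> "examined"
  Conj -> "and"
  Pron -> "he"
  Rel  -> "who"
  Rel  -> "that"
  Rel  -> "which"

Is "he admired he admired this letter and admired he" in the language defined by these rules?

For S → NP VP, the only prefix that parses as NP is 'he', but the remainder 'admired he admired this letter and admired he' is not a VP under these rules.

Ungrammatical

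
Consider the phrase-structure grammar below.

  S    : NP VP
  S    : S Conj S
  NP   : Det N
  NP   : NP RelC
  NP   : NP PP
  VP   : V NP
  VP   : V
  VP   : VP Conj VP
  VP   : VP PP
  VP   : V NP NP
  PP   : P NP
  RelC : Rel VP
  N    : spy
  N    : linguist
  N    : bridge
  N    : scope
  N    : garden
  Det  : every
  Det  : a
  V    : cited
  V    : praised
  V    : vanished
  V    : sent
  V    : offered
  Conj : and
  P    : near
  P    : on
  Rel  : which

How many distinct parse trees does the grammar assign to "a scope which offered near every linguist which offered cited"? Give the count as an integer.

Two of the 4 distinct bracketings:
[S [NP [NP [Det a] [N scope]] [RelC [Rel which] [VP [VP [V offered]] [PP [P near] [NP [NP [Det every] [N linguist]] [RelC [Rel which] [VP [V offered]]]]]]]] [VP [V cited]]]
[S [NP [NP [NP [Det a] [N scope]] [RelC [Rel which] [VP [VP [V offered]] [PP [P near] [NP [Det every] [N linguist]]]]]] [RelC [Rel which] [VP [V offered]]]] [VP [V cited]]]
The trees differ in how a recursive rule is bracketed over the same span.

4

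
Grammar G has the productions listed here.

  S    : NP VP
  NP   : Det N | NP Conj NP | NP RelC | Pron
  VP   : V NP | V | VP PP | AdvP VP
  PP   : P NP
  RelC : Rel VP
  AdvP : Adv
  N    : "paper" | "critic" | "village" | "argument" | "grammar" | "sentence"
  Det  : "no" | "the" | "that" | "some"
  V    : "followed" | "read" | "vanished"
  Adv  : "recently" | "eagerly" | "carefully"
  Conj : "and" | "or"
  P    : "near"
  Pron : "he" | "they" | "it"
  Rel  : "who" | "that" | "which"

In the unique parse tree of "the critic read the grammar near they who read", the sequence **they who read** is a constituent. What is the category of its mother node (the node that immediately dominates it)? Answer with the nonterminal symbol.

PP

S
  NP
    Det: the
    N: critic
  VP
    VP
      V: read
      NP
        Det: the
        N: grammar
    PP
      P: near
      NP
        NP
          Pron: they
        RelC
          Rel: who
          VP
            V: read
The span 'they who read' is the NP node built by NP → NP RelC.
Its mother is the PP built by PP → P NP.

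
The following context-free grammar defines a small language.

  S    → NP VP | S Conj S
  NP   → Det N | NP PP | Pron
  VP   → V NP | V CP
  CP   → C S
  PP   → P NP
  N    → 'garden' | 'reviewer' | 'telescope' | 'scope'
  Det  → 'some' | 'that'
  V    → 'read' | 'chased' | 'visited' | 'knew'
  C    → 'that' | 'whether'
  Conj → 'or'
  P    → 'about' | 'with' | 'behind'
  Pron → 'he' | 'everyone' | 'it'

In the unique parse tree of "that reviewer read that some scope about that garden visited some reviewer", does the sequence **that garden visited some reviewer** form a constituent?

No

[S [NP [Det that] [N reviewer]] [VP [V read] [CP [C that] [S [NP [NP [Det some] [N scope]] [PP [P about] [NP [Det that] [N garden]]]] [VP [V visited] [NP [Det some] [N reviewer]]]]]]]
The smallest constituent containing 'that garden visited some reviewer' is the S spanning 'some scope about that garden visited some reviewer'; no single node in the tree dominates exactly the given words.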